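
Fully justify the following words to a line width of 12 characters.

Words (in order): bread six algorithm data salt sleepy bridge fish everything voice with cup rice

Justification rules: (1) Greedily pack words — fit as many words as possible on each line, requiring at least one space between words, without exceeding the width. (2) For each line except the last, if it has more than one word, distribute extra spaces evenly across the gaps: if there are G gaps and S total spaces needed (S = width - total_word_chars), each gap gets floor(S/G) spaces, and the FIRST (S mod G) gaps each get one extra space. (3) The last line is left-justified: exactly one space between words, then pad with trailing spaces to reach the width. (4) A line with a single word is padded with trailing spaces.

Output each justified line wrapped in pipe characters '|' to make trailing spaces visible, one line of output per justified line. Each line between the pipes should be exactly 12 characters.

Answer: |bread    six|
|algorithm   |
|data    salt|
|sleepy      |
|bridge  fish|
|everything  |
|voice   with|
|cup rice    |

Derivation:
Line 1: ['bread', 'six'] (min_width=9, slack=3)
Line 2: ['algorithm'] (min_width=9, slack=3)
Line 3: ['data', 'salt'] (min_width=9, slack=3)
Line 4: ['sleepy'] (min_width=6, slack=6)
Line 5: ['bridge', 'fish'] (min_width=11, slack=1)
Line 6: ['everything'] (min_width=10, slack=2)
Line 7: ['voice', 'with'] (min_width=10, slack=2)
Line 8: ['cup', 'rice'] (min_width=8, slack=4)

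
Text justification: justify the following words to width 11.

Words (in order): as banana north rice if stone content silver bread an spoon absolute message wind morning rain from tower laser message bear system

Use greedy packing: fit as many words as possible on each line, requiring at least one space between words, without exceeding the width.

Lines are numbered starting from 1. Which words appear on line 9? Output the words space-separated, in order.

Line 1: ['as', 'banana'] (min_width=9, slack=2)
Line 2: ['north', 'rice'] (min_width=10, slack=1)
Line 3: ['if', 'stone'] (min_width=8, slack=3)
Line 4: ['content'] (min_width=7, slack=4)
Line 5: ['silver'] (min_width=6, slack=5)
Line 6: ['bread', 'an'] (min_width=8, slack=3)
Line 7: ['spoon'] (min_width=5, slack=6)
Line 8: ['absolute'] (min_width=8, slack=3)
Line 9: ['message'] (min_width=7, slack=4)
Line 10: ['wind'] (min_width=4, slack=7)
Line 11: ['morning'] (min_width=7, slack=4)
Line 12: ['rain', 'from'] (min_width=9, slack=2)
Line 13: ['tower', 'laser'] (min_width=11, slack=0)
Line 14: ['message'] (min_width=7, slack=4)
Line 15: ['bear', 'system'] (min_width=11, slack=0)

Answer: message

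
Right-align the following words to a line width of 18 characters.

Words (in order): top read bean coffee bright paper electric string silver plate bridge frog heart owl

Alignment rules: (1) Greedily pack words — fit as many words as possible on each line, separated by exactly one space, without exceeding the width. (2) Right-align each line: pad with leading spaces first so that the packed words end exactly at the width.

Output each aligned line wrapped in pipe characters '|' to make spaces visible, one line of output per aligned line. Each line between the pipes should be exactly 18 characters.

Answer: |     top read bean|
|     coffee bright|
|    paper electric|
|     string silver|
| plate bridge frog|
|         heart owl|

Derivation:
Line 1: ['top', 'read', 'bean'] (min_width=13, slack=5)
Line 2: ['coffee', 'bright'] (min_width=13, slack=5)
Line 3: ['paper', 'electric'] (min_width=14, slack=4)
Line 4: ['string', 'silver'] (min_width=13, slack=5)
Line 5: ['plate', 'bridge', 'frog'] (min_width=17, slack=1)
Line 6: ['heart', 'owl'] (min_width=9, slack=9)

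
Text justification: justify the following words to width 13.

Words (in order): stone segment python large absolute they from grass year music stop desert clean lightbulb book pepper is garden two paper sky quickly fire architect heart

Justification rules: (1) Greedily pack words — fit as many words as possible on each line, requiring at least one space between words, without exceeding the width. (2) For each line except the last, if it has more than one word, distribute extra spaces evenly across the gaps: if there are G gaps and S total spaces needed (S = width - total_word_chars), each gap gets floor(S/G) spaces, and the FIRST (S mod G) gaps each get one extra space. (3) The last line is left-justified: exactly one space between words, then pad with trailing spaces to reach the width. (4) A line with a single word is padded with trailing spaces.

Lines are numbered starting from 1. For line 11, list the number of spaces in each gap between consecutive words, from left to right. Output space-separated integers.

Answer: 5

Derivation:
Line 1: ['stone', 'segment'] (min_width=13, slack=0)
Line 2: ['python', 'large'] (min_width=12, slack=1)
Line 3: ['absolute', 'they'] (min_width=13, slack=0)
Line 4: ['from', 'grass'] (min_width=10, slack=3)
Line 5: ['year', 'music'] (min_width=10, slack=3)
Line 6: ['stop', 'desert'] (min_width=11, slack=2)
Line 7: ['clean'] (min_width=5, slack=8)
Line 8: ['lightbulb'] (min_width=9, slack=4)
Line 9: ['book', 'pepper'] (min_width=11, slack=2)
Line 10: ['is', 'garden', 'two'] (min_width=13, slack=0)
Line 11: ['paper', 'sky'] (min_width=9, slack=4)
Line 12: ['quickly', 'fire'] (min_width=12, slack=1)
Line 13: ['architect'] (min_width=9, slack=4)
Line 14: ['heart'] (min_width=5, slack=8)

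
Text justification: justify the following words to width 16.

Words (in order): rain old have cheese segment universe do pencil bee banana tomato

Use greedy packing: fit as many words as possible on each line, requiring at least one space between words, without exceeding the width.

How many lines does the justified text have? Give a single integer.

Answer: 5

Derivation:
Line 1: ['rain', 'old', 'have'] (min_width=13, slack=3)
Line 2: ['cheese', 'segment'] (min_width=14, slack=2)
Line 3: ['universe', 'do'] (min_width=11, slack=5)
Line 4: ['pencil', 'bee'] (min_width=10, slack=6)
Line 5: ['banana', 'tomato'] (min_width=13, slack=3)
Total lines: 5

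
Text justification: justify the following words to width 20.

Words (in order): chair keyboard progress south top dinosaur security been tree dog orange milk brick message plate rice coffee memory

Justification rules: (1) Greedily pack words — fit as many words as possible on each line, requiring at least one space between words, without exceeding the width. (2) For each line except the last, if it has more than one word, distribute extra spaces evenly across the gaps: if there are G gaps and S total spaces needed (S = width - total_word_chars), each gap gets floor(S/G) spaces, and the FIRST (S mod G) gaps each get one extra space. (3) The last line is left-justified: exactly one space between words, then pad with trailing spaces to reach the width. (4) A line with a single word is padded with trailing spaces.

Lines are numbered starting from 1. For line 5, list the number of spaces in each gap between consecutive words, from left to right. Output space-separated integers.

Line 1: ['chair', 'keyboard'] (min_width=14, slack=6)
Line 2: ['progress', 'south', 'top'] (min_width=18, slack=2)
Line 3: ['dinosaur', 'security'] (min_width=17, slack=3)
Line 4: ['been', 'tree', 'dog', 'orange'] (min_width=20, slack=0)
Line 5: ['milk', 'brick', 'message'] (min_width=18, slack=2)
Line 6: ['plate', 'rice', 'coffee'] (min_width=17, slack=3)
Line 7: ['memory'] (min_width=6, slack=14)

Answer: 2 2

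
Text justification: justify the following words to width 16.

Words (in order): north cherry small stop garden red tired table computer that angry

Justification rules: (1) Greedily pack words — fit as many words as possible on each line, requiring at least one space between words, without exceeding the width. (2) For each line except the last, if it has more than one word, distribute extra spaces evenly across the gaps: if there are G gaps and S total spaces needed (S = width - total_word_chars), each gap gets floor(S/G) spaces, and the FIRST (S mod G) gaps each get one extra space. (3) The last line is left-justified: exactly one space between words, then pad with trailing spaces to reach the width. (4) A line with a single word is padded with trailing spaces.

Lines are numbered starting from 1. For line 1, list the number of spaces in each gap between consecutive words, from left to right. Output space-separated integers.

Line 1: ['north', 'cherry'] (min_width=12, slack=4)
Line 2: ['small', 'stop'] (min_width=10, slack=6)
Line 3: ['garden', 'red', 'tired'] (min_width=16, slack=0)
Line 4: ['table', 'computer'] (min_width=14, slack=2)
Line 5: ['that', 'angry'] (min_width=10, slack=6)

Answer: 5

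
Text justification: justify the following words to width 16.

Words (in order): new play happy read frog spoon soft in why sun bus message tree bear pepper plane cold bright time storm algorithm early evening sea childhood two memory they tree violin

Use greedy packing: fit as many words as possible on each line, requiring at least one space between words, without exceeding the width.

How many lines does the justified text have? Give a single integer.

Answer: 12

Derivation:
Line 1: ['new', 'play', 'happy'] (min_width=14, slack=2)
Line 2: ['read', 'frog', 'spoon'] (min_width=15, slack=1)
Line 3: ['soft', 'in', 'why', 'sun'] (min_width=15, slack=1)
Line 4: ['bus', 'message', 'tree'] (min_width=16, slack=0)
Line 5: ['bear', 'pepper'] (min_width=11, slack=5)
Line 6: ['plane', 'cold'] (min_width=10, slack=6)
Line 7: ['bright', 'time'] (min_width=11, slack=5)
Line 8: ['storm', 'algorithm'] (min_width=15, slack=1)
Line 9: ['early', 'evening'] (min_width=13, slack=3)
Line 10: ['sea', 'childhood'] (min_width=13, slack=3)
Line 11: ['two', 'memory', 'they'] (min_width=15, slack=1)
Line 12: ['tree', 'violin'] (min_width=11, slack=5)
Total lines: 12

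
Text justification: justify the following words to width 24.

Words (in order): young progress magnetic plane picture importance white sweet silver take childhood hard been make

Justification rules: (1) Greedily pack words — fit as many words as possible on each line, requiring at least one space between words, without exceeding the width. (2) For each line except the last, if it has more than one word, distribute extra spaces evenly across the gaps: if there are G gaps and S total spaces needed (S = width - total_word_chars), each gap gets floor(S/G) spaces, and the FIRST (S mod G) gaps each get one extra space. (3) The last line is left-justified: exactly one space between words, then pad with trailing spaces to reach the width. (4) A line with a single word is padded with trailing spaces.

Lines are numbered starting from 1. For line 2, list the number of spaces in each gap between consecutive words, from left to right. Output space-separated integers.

Line 1: ['young', 'progress', 'magnetic'] (min_width=23, slack=1)
Line 2: ['plane', 'picture', 'importance'] (min_width=24, slack=0)
Line 3: ['white', 'sweet', 'silver', 'take'] (min_width=23, slack=1)
Line 4: ['childhood', 'hard', 'been', 'make'] (min_width=24, slack=0)

Answer: 1 1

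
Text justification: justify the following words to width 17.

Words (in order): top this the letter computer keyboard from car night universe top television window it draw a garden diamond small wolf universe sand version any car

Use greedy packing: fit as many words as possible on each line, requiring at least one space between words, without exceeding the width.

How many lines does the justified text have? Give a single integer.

Answer: 10

Derivation:
Line 1: ['top', 'this', 'the'] (min_width=12, slack=5)
Line 2: ['letter', 'computer'] (min_width=15, slack=2)
Line 3: ['keyboard', 'from', 'car'] (min_width=17, slack=0)
Line 4: ['night', 'universe'] (min_width=14, slack=3)
Line 5: ['top', 'television'] (min_width=14, slack=3)
Line 6: ['window', 'it', 'draw', 'a'] (min_width=16, slack=1)
Line 7: ['garden', 'diamond'] (min_width=14, slack=3)
Line 8: ['small', 'wolf'] (min_width=10, slack=7)
Line 9: ['universe', 'sand'] (min_width=13, slack=4)
Line 10: ['version', 'any', 'car'] (min_width=15, slack=2)
Total lines: 10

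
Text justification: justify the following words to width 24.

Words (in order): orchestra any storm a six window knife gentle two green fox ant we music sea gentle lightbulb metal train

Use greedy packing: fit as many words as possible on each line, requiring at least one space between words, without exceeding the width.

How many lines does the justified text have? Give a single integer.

Line 1: ['orchestra', 'any', 'storm', 'a'] (min_width=21, slack=3)
Line 2: ['six', 'window', 'knife', 'gentle'] (min_width=23, slack=1)
Line 3: ['two', 'green', 'fox', 'ant', 'we'] (min_width=20, slack=4)
Line 4: ['music', 'sea', 'gentle'] (min_width=16, slack=8)
Line 5: ['lightbulb', 'metal', 'train'] (min_width=21, slack=3)
Total lines: 5

Answer: 5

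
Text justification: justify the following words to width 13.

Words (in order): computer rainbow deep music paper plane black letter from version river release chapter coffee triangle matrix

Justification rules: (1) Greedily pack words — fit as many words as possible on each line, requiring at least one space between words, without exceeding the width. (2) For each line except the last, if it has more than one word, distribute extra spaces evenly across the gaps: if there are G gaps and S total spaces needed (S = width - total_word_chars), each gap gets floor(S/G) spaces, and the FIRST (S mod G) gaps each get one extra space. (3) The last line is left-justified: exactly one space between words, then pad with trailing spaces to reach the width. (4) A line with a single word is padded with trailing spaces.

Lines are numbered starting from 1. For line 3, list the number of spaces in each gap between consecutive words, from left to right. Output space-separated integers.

Line 1: ['computer'] (min_width=8, slack=5)
Line 2: ['rainbow', 'deep'] (min_width=12, slack=1)
Line 3: ['music', 'paper'] (min_width=11, slack=2)
Line 4: ['plane', 'black'] (min_width=11, slack=2)
Line 5: ['letter', 'from'] (min_width=11, slack=2)
Line 6: ['version', 'river'] (min_width=13, slack=0)
Line 7: ['release'] (min_width=7, slack=6)
Line 8: ['chapter'] (min_width=7, slack=6)
Line 9: ['coffee'] (min_width=6, slack=7)
Line 10: ['triangle'] (min_width=8, slack=5)
Line 11: ['matrix'] (min_width=6, slack=7)

Answer: 3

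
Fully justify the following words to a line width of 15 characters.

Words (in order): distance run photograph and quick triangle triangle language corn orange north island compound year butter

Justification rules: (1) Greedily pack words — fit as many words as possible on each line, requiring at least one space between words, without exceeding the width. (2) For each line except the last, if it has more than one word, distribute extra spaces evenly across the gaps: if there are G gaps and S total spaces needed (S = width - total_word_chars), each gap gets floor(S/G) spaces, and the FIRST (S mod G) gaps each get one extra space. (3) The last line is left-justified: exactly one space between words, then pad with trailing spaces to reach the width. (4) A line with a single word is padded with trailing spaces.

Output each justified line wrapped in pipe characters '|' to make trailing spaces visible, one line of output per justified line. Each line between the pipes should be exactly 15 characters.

Answer: |distance    run|
|photograph  and|
|quick  triangle|
|triangle       |
|language   corn|
|orange    north|
|island compound|
|year butter    |

Derivation:
Line 1: ['distance', 'run'] (min_width=12, slack=3)
Line 2: ['photograph', 'and'] (min_width=14, slack=1)
Line 3: ['quick', 'triangle'] (min_width=14, slack=1)
Line 4: ['triangle'] (min_width=8, slack=7)
Line 5: ['language', 'corn'] (min_width=13, slack=2)
Line 6: ['orange', 'north'] (min_width=12, slack=3)
Line 7: ['island', 'compound'] (min_width=15, slack=0)
Line 8: ['year', 'butter'] (min_width=11, slack=4)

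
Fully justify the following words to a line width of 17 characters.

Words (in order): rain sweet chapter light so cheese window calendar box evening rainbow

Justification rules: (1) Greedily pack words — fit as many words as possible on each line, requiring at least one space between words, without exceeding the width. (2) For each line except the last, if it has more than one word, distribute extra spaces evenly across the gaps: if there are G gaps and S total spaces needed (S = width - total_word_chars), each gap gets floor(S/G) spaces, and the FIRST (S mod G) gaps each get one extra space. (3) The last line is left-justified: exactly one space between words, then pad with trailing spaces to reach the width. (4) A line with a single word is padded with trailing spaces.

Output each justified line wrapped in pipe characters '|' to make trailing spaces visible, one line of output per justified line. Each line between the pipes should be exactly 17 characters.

Line 1: ['rain', 'sweet'] (min_width=10, slack=7)
Line 2: ['chapter', 'light', 'so'] (min_width=16, slack=1)
Line 3: ['cheese', 'window'] (min_width=13, slack=4)
Line 4: ['calendar', 'box'] (min_width=12, slack=5)
Line 5: ['evening', 'rainbow'] (min_width=15, slack=2)

Answer: |rain        sweet|
|chapter  light so|
|cheese     window|
|calendar      box|
|evening rainbow  |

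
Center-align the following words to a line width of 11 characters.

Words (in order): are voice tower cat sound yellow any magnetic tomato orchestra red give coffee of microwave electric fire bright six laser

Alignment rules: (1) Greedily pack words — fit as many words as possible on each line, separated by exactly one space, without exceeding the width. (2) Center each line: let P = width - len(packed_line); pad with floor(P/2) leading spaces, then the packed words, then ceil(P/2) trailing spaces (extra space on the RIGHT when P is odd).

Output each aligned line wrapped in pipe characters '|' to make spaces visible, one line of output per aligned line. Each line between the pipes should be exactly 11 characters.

Answer: | are voice |
| tower cat |
|   sound   |
|yellow any |
| magnetic  |
|  tomato   |
| orchestra |
| red give  |
| coffee of |
| microwave |
| electric  |
|fire bright|
| six laser |

Derivation:
Line 1: ['are', 'voice'] (min_width=9, slack=2)
Line 2: ['tower', 'cat'] (min_width=9, slack=2)
Line 3: ['sound'] (min_width=5, slack=6)
Line 4: ['yellow', 'any'] (min_width=10, slack=1)
Line 5: ['magnetic'] (min_width=8, slack=3)
Line 6: ['tomato'] (min_width=6, slack=5)
Line 7: ['orchestra'] (min_width=9, slack=2)
Line 8: ['red', 'give'] (min_width=8, slack=3)
Line 9: ['coffee', 'of'] (min_width=9, slack=2)
Line 10: ['microwave'] (min_width=9, slack=2)
Line 11: ['electric'] (min_width=8, slack=3)
Line 12: ['fire', 'bright'] (min_width=11, slack=0)
Line 13: ['six', 'laser'] (min_width=9, slack=2)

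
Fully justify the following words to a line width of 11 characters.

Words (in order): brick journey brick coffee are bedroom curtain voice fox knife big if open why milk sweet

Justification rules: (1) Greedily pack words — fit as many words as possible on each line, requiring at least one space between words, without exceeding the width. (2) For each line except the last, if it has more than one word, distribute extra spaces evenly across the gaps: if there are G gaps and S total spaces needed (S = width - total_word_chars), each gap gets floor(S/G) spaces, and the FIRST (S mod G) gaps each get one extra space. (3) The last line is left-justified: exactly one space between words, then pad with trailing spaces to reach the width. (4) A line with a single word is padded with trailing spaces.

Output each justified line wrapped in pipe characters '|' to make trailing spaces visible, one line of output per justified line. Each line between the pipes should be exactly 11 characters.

Answer: |brick      |
|journey    |
|brick      |
|coffee  are|
|bedroom    |
|curtain    |
|voice   fox|
|knife   big|
|if open why|
|milk sweet |

Derivation:
Line 1: ['brick'] (min_width=5, slack=6)
Line 2: ['journey'] (min_width=7, slack=4)
Line 3: ['brick'] (min_width=5, slack=6)
Line 4: ['coffee', 'are'] (min_width=10, slack=1)
Line 5: ['bedroom'] (min_width=7, slack=4)
Line 6: ['curtain'] (min_width=7, slack=4)
Line 7: ['voice', 'fox'] (min_width=9, slack=2)
Line 8: ['knife', 'big'] (min_width=9, slack=2)
Line 9: ['if', 'open', 'why'] (min_width=11, slack=0)
Line 10: ['milk', 'sweet'] (min_width=10, slack=1)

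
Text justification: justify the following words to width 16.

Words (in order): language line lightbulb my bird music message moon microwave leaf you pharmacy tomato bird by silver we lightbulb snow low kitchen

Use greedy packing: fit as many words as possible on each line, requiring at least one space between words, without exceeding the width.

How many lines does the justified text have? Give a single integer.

Answer: 10

Derivation:
Line 1: ['language', 'line'] (min_width=13, slack=3)
Line 2: ['lightbulb', 'my'] (min_width=12, slack=4)
Line 3: ['bird', 'music'] (min_width=10, slack=6)
Line 4: ['message', 'moon'] (min_width=12, slack=4)
Line 5: ['microwave', 'leaf'] (min_width=14, slack=2)
Line 6: ['you', 'pharmacy'] (min_width=12, slack=4)
Line 7: ['tomato', 'bird', 'by'] (min_width=14, slack=2)
Line 8: ['silver', 'we'] (min_width=9, slack=7)
Line 9: ['lightbulb', 'snow'] (min_width=14, slack=2)
Line 10: ['low', 'kitchen'] (min_width=11, slack=5)
Total lines: 10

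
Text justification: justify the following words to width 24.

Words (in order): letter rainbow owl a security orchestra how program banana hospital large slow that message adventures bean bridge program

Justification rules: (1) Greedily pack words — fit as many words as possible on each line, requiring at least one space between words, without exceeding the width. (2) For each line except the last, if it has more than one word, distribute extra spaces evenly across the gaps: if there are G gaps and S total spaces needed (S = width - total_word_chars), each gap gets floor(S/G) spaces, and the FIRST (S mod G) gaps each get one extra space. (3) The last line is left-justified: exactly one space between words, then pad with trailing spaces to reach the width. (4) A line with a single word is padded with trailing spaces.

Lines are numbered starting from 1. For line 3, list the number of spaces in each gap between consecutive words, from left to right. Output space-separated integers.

Answer: 2 1

Derivation:
Line 1: ['letter', 'rainbow', 'owl', 'a'] (min_width=20, slack=4)
Line 2: ['security', 'orchestra', 'how'] (min_width=22, slack=2)
Line 3: ['program', 'banana', 'hospital'] (min_width=23, slack=1)
Line 4: ['large', 'slow', 'that', 'message'] (min_width=23, slack=1)
Line 5: ['adventures', 'bean', 'bridge'] (min_width=22, slack=2)
Line 6: ['program'] (min_width=7, slack=17)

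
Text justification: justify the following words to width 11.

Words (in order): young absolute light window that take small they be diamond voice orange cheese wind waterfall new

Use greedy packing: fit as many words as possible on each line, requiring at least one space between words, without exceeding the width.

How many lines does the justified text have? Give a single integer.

Answer: 12

Derivation:
Line 1: ['young'] (min_width=5, slack=6)
Line 2: ['absolute'] (min_width=8, slack=3)
Line 3: ['light'] (min_width=5, slack=6)
Line 4: ['window', 'that'] (min_width=11, slack=0)
Line 5: ['take', 'small'] (min_width=10, slack=1)
Line 6: ['they', 'be'] (min_width=7, slack=4)
Line 7: ['diamond'] (min_width=7, slack=4)
Line 8: ['voice'] (min_width=5, slack=6)
Line 9: ['orange'] (min_width=6, slack=5)
Line 10: ['cheese', 'wind'] (min_width=11, slack=0)
Line 11: ['waterfall'] (min_width=9, slack=2)
Line 12: ['new'] (min_width=3, slack=8)
Total lines: 12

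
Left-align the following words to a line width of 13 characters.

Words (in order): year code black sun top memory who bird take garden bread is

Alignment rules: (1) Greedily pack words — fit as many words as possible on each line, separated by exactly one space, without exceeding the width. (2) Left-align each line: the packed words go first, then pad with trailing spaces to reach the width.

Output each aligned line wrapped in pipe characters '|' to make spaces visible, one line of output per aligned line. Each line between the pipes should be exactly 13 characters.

Answer: |year code    |
|black sun top|
|memory who   |
|bird take    |
|garden bread |
|is           |

Derivation:
Line 1: ['year', 'code'] (min_width=9, slack=4)
Line 2: ['black', 'sun', 'top'] (min_width=13, slack=0)
Line 3: ['memory', 'who'] (min_width=10, slack=3)
Line 4: ['bird', 'take'] (min_width=9, slack=4)
Line 5: ['garden', 'bread'] (min_width=12, slack=1)
Line 6: ['is'] (min_width=2, slack=11)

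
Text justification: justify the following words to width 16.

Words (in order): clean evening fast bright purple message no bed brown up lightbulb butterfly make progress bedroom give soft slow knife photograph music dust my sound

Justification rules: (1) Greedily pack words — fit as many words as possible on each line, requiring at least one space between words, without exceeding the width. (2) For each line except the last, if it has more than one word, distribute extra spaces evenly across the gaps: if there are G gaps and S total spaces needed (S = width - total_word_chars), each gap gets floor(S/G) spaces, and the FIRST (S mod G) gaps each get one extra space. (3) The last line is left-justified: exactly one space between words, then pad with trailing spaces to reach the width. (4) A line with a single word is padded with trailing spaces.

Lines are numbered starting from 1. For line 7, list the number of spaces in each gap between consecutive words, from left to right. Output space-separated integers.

Answer: 1

Derivation:
Line 1: ['clean', 'evening'] (min_width=13, slack=3)
Line 2: ['fast', 'bright'] (min_width=11, slack=5)
Line 3: ['purple', 'message'] (min_width=14, slack=2)
Line 4: ['no', 'bed', 'brown', 'up'] (min_width=15, slack=1)
Line 5: ['lightbulb'] (min_width=9, slack=7)
Line 6: ['butterfly', 'make'] (min_width=14, slack=2)
Line 7: ['progress', 'bedroom'] (min_width=16, slack=0)
Line 8: ['give', 'soft', 'slow'] (min_width=14, slack=2)
Line 9: ['knife', 'photograph'] (min_width=16, slack=0)
Line 10: ['music', 'dust', 'my'] (min_width=13, slack=3)
Line 11: ['sound'] (min_width=5, slack=11)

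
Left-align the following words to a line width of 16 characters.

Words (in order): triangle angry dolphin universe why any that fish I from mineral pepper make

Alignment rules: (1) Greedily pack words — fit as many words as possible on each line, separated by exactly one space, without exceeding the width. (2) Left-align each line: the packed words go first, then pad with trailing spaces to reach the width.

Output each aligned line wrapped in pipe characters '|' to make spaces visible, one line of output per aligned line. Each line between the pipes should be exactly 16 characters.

Answer: |triangle angry  |
|dolphin universe|
|why any that    |
|fish I from     |
|mineral pepper  |
|make            |

Derivation:
Line 1: ['triangle', 'angry'] (min_width=14, slack=2)
Line 2: ['dolphin', 'universe'] (min_width=16, slack=0)
Line 3: ['why', 'any', 'that'] (min_width=12, slack=4)
Line 4: ['fish', 'I', 'from'] (min_width=11, slack=5)
Line 5: ['mineral', 'pepper'] (min_width=14, slack=2)
Line 6: ['make'] (min_width=4, slack=12)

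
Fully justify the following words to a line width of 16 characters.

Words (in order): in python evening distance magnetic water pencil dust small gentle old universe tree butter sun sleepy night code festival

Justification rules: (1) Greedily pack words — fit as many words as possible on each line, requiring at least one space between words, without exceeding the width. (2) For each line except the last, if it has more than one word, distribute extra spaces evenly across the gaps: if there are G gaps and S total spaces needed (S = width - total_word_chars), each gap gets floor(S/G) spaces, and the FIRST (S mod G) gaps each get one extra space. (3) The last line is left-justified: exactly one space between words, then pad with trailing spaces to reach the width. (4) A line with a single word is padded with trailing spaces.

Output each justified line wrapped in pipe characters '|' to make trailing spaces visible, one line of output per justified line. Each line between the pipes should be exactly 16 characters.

Line 1: ['in', 'python'] (min_width=9, slack=7)
Line 2: ['evening', 'distance'] (min_width=16, slack=0)
Line 3: ['magnetic', 'water'] (min_width=14, slack=2)
Line 4: ['pencil', 'dust'] (min_width=11, slack=5)
Line 5: ['small', 'gentle', 'old'] (min_width=16, slack=0)
Line 6: ['universe', 'tree'] (min_width=13, slack=3)
Line 7: ['butter', 'sun'] (min_width=10, slack=6)
Line 8: ['sleepy', 'night'] (min_width=12, slack=4)
Line 9: ['code', 'festival'] (min_width=13, slack=3)

Answer: |in        python|
|evening distance|
|magnetic   water|
|pencil      dust|
|small gentle old|
|universe    tree|
|butter       sun|
|sleepy     night|
|code festival   |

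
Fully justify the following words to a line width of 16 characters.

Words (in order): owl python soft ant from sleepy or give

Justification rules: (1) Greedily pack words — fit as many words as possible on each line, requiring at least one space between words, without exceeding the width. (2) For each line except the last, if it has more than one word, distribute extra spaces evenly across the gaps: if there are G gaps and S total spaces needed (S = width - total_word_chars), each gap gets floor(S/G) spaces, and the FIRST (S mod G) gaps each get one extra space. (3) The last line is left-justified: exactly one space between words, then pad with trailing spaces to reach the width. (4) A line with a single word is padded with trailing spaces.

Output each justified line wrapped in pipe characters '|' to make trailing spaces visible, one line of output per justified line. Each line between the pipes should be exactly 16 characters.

Line 1: ['owl', 'python', 'soft'] (min_width=15, slack=1)
Line 2: ['ant', 'from', 'sleepy'] (min_width=15, slack=1)
Line 3: ['or', 'give'] (min_width=7, slack=9)

Answer: |owl  python soft|
|ant  from sleepy|
|or give         |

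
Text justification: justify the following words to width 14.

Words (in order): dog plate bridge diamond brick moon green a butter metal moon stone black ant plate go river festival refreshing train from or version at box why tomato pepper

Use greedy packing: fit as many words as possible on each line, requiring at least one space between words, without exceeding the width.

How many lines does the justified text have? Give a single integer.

Answer: 13

Derivation:
Line 1: ['dog', 'plate'] (min_width=9, slack=5)
Line 2: ['bridge', 'diamond'] (min_width=14, slack=0)
Line 3: ['brick', 'moon'] (min_width=10, slack=4)
Line 4: ['green', 'a', 'butter'] (min_width=14, slack=0)
Line 5: ['metal', 'moon'] (min_width=10, slack=4)
Line 6: ['stone', 'black'] (min_width=11, slack=3)
Line 7: ['ant', 'plate', 'go'] (min_width=12, slack=2)
Line 8: ['river', 'festival'] (min_width=14, slack=0)
Line 9: ['refreshing'] (min_width=10, slack=4)
Line 10: ['train', 'from', 'or'] (min_width=13, slack=1)
Line 11: ['version', 'at', 'box'] (min_width=14, slack=0)
Line 12: ['why', 'tomato'] (min_width=10, slack=4)
Line 13: ['pepper'] (min_width=6, slack=8)
Total lines: 13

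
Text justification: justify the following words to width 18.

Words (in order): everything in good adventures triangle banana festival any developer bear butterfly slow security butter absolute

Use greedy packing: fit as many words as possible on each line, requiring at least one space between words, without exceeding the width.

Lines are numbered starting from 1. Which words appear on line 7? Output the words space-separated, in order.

Answer: security butter

Derivation:
Line 1: ['everything', 'in', 'good'] (min_width=18, slack=0)
Line 2: ['adventures'] (min_width=10, slack=8)
Line 3: ['triangle', 'banana'] (min_width=15, slack=3)
Line 4: ['festival', 'any'] (min_width=12, slack=6)
Line 5: ['developer', 'bear'] (min_width=14, slack=4)
Line 6: ['butterfly', 'slow'] (min_width=14, slack=4)
Line 7: ['security', 'butter'] (min_width=15, slack=3)
Line 8: ['absolute'] (min_width=8, slack=10)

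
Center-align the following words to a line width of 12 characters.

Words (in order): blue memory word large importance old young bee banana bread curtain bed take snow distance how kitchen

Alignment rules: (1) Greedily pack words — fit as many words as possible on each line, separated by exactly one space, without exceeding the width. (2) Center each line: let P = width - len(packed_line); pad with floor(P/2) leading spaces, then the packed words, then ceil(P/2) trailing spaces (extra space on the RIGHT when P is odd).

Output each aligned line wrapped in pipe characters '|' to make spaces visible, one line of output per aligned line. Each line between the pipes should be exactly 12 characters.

Line 1: ['blue', 'memory'] (min_width=11, slack=1)
Line 2: ['word', 'large'] (min_width=10, slack=2)
Line 3: ['importance'] (min_width=10, slack=2)
Line 4: ['old', 'young'] (min_width=9, slack=3)
Line 5: ['bee', 'banana'] (min_width=10, slack=2)
Line 6: ['bread'] (min_width=5, slack=7)
Line 7: ['curtain', 'bed'] (min_width=11, slack=1)
Line 8: ['take', 'snow'] (min_width=9, slack=3)
Line 9: ['distance', 'how'] (min_width=12, slack=0)
Line 10: ['kitchen'] (min_width=7, slack=5)

Answer: |blue memory |
| word large |
| importance |
| old young  |
| bee banana |
|   bread    |
|curtain bed |
| take snow  |
|distance how|
|  kitchen   |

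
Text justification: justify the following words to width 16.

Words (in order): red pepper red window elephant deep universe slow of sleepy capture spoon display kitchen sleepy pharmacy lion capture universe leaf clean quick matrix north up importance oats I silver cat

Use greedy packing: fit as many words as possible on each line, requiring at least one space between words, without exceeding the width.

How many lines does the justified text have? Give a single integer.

Answer: 13

Derivation:
Line 1: ['red', 'pepper', 'red'] (min_width=14, slack=2)
Line 2: ['window', 'elephant'] (min_width=15, slack=1)
Line 3: ['deep', 'universe'] (min_width=13, slack=3)
Line 4: ['slow', 'of', 'sleepy'] (min_width=14, slack=2)
Line 5: ['capture', 'spoon'] (min_width=13, slack=3)
Line 6: ['display', 'kitchen'] (min_width=15, slack=1)
Line 7: ['sleepy', 'pharmacy'] (min_width=15, slack=1)
Line 8: ['lion', 'capture'] (min_width=12, slack=4)
Line 9: ['universe', 'leaf'] (min_width=13, slack=3)
Line 10: ['clean', 'quick'] (min_width=11, slack=5)
Line 11: ['matrix', 'north', 'up'] (min_width=15, slack=1)
Line 12: ['importance', 'oats'] (min_width=15, slack=1)
Line 13: ['I', 'silver', 'cat'] (min_width=12, slack=4)
Total lines: 13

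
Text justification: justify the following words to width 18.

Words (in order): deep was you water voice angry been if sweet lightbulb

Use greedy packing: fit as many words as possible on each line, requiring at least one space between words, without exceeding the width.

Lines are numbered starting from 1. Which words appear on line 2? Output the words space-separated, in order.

Answer: voice angry been

Derivation:
Line 1: ['deep', 'was', 'you', 'water'] (min_width=18, slack=0)
Line 2: ['voice', 'angry', 'been'] (min_width=16, slack=2)
Line 3: ['if', 'sweet', 'lightbulb'] (min_width=18, slack=0)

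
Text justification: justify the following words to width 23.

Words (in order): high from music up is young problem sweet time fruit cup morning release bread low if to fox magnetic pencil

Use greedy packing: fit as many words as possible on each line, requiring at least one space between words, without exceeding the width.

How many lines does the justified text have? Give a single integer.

Answer: 5

Derivation:
Line 1: ['high', 'from', 'music', 'up', 'is'] (min_width=21, slack=2)
Line 2: ['young', 'problem', 'sweet'] (min_width=19, slack=4)
Line 3: ['time', 'fruit', 'cup', 'morning'] (min_width=22, slack=1)
Line 4: ['release', 'bread', 'low', 'if', 'to'] (min_width=23, slack=0)
Line 5: ['fox', 'magnetic', 'pencil'] (min_width=19, slack=4)
Total lines: 5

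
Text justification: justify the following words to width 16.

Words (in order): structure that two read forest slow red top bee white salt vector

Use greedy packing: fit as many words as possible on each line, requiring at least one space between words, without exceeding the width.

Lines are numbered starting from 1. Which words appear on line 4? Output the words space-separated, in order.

Line 1: ['structure', 'that'] (min_width=14, slack=2)
Line 2: ['two', 'read', 'forest'] (min_width=15, slack=1)
Line 3: ['slow', 'red', 'top', 'bee'] (min_width=16, slack=0)
Line 4: ['white', 'salt'] (min_width=10, slack=6)
Line 5: ['vector'] (min_width=6, slack=10)

Answer: white salt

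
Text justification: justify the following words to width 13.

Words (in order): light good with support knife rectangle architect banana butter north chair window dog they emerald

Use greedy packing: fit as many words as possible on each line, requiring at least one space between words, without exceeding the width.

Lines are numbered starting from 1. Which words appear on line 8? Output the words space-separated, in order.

Line 1: ['light', 'good'] (min_width=10, slack=3)
Line 2: ['with', 'support'] (min_width=12, slack=1)
Line 3: ['knife'] (min_width=5, slack=8)
Line 4: ['rectangle'] (min_width=9, slack=4)
Line 5: ['architect'] (min_width=9, slack=4)
Line 6: ['banana', 'butter'] (min_width=13, slack=0)
Line 7: ['north', 'chair'] (min_width=11, slack=2)
Line 8: ['window', 'dog'] (min_width=10, slack=3)
Line 9: ['they', 'emerald'] (min_width=12, slack=1)

Answer: window dog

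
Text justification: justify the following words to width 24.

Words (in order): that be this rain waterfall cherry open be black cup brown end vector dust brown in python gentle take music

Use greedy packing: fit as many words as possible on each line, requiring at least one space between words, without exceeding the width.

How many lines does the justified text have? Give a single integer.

Line 1: ['that', 'be', 'this', 'rain'] (min_width=17, slack=7)
Line 2: ['waterfall', 'cherry', 'open', 'be'] (min_width=24, slack=0)
Line 3: ['black', 'cup', 'brown', 'end'] (min_width=19, slack=5)
Line 4: ['vector', 'dust', 'brown', 'in'] (min_width=20, slack=4)
Line 5: ['python', 'gentle', 'take', 'music'] (min_width=24, slack=0)
Total lines: 5

Answer: 5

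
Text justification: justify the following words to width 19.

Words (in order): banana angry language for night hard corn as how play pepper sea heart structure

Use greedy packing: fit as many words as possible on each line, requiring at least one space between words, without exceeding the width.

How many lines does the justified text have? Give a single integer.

Line 1: ['banana', 'angry'] (min_width=12, slack=7)
Line 2: ['language', 'for', 'night'] (min_width=18, slack=1)
Line 3: ['hard', 'corn', 'as', 'how'] (min_width=16, slack=3)
Line 4: ['play', 'pepper', 'sea'] (min_width=15, slack=4)
Line 5: ['heart', 'structure'] (min_width=15, slack=4)
Total lines: 5

Answer: 5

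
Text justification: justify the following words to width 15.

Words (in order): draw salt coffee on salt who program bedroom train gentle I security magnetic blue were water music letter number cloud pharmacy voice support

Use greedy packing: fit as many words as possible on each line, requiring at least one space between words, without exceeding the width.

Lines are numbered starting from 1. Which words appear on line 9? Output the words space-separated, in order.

Line 1: ['draw', 'salt'] (min_width=9, slack=6)
Line 2: ['coffee', 'on', 'salt'] (min_width=14, slack=1)
Line 3: ['who', 'program'] (min_width=11, slack=4)
Line 4: ['bedroom', 'train'] (min_width=13, slack=2)
Line 5: ['gentle', 'I'] (min_width=8, slack=7)
Line 6: ['security'] (min_width=8, slack=7)
Line 7: ['magnetic', 'blue'] (min_width=13, slack=2)
Line 8: ['were', 'water'] (min_width=10, slack=5)
Line 9: ['music', 'letter'] (min_width=12, slack=3)
Line 10: ['number', 'cloud'] (min_width=12, slack=3)
Line 11: ['pharmacy', 'voice'] (min_width=14, slack=1)
Line 12: ['support'] (min_width=7, slack=8)

Answer: music letter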